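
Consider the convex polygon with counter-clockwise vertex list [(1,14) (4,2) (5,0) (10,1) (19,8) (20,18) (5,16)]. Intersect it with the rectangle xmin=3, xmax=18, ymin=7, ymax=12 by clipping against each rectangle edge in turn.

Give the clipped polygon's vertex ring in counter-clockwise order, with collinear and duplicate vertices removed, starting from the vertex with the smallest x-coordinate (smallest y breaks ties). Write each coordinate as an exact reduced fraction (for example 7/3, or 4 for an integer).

Clipped polygon: [(3,7) (124/7,7) (18,65/9) (18,12) (3,12)]

1. After x ≥ 3: [(3,15) (3,6) (4,2) (5,0) (10,1) (19,8) (20,18) (5,16)]
2. After x ≤ 18: [(3,15) (3,6) (4,2) (5,0) (10,1) (18,65/9) (18,266/15) (5,16)]
3. After y ≥ 7: [(3,15) (3,7) (124/7,7) (18,65/9) (18,266/15) (5,16)]
4. After y ≤ 12: [(3,12) (3,7) (124/7,7) (18,65/9) (18,12)]
5. Canonical ring: [(3,7) (124/7,7) (18,65/9) (18,12) (3,12)]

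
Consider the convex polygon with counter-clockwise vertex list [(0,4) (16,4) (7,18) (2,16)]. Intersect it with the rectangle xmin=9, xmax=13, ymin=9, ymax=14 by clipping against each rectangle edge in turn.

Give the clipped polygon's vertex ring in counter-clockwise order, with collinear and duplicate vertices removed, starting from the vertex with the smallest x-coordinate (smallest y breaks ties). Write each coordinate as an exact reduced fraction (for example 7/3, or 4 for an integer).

1. After x ≥ 9: [(9,4) (16,4) (9,134/9)]
2. After x ≤ 13: [(9,4) (13,4) (13,26/3) (9,134/9)]
3. After y ≥ 9: [(9,9) (179/14,9) (9,134/9)]
4. After y ≤ 14: [(9,14) (9,9) (179/14,9) (67/7,14)]
5. Canonical ring: [(9,9) (179/14,9) (67/7,14) (9,14)]

Clipped polygon: [(9,9) (179/14,9) (67/7,14) (9,14)]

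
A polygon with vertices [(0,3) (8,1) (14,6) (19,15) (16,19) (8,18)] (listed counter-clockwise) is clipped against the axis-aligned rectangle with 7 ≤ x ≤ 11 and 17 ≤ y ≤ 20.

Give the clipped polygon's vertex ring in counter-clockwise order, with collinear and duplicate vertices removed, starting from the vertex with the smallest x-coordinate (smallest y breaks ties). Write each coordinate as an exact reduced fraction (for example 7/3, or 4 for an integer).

Clipped polygon: [(112/15,17) (11,17) (11,147/8) (8,18)]

1. After x ≥ 7: [(7,129/8) (7,5/4) (8,1) (14,6) (19,15) (16,19) (8,18)]
2. After x ≤ 11: [(7,129/8) (7,5/4) (8,1) (11,7/2) (11,147/8) (8,18)]
3. After y ≥ 17: [(112/15,17) (11,17) (11,147/8) (8,18)]
4. After y ≤ 20: [(112/15,17) (11,17) (11,147/8) (8,18)]
5. Canonical ring: [(112/15,17) (11,17) (11,147/8) (8,18)]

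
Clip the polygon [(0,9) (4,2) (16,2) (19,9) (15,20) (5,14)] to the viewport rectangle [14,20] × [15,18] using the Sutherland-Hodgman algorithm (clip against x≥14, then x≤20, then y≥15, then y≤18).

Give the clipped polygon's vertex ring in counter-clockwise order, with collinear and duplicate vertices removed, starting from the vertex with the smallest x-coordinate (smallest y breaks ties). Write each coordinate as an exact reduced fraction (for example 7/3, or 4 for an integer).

1. After x ≥ 14: [(14,2) (16,2) (19,9) (15,20) (14,97/5)]
2. After x ≤ 20: [(14,2) (16,2) (19,9) (15,20) (14,97/5)]
3. After y ≥ 15: [(14,15) (185/11,15) (15,20) (14,97/5)]
4. After y ≤ 18: [(14,18) (14,15) (185/11,15) (173/11,18)]
5. Canonical ring: [(14,15) (185/11,15) (173/11,18) (14,18)]

Clipped polygon: [(14,15) (185/11,15) (173/11,18) (14,18)]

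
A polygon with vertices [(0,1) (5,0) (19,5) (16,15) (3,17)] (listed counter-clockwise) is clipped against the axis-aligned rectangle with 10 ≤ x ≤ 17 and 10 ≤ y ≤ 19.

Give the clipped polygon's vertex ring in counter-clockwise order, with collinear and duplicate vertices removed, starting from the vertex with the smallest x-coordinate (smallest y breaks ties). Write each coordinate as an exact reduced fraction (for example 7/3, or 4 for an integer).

1. After x ≥ 10: [(10,25/14) (19,5) (16,15) (10,207/13)]
2. After x ≤ 17: [(10,25/14) (17,30/7) (17,35/3) (16,15) (10,207/13)]
3. After y ≥ 10: [(10,10) (17,10) (17,35/3) (16,15) (10,207/13)]
4. After y ≤ 19: [(10,10) (17,10) (17,35/3) (16,15) (10,207/13)]
5. Canonical ring: [(10,10) (17,10) (17,35/3) (16,15) (10,207/13)]

Clipped polygon: [(10,10) (17,10) (17,35/3) (16,15) (10,207/13)]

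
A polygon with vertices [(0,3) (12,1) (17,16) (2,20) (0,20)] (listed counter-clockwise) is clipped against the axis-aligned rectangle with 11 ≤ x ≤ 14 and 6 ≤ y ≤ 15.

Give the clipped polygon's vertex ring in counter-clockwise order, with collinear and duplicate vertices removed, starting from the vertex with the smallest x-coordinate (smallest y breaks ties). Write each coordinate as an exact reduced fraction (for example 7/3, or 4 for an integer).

1. After x ≥ 11: [(11,7/6) (12,1) (17,16) (11,88/5)]
2. After x ≤ 14: [(11,7/6) (12,1) (14,7) (14,84/5) (11,88/5)]
3. After y ≥ 6: [(11,6) (41/3,6) (14,7) (14,84/5) (11,88/5)]
4. After y ≤ 15: [(11,15) (11,6) (41/3,6) (14,7) (14,15)]
5. Canonical ring: [(11,6) (41/3,6) (14,7) (14,15) (11,15)]

Clipped polygon: [(11,6) (41/3,6) (14,7) (14,15) (11,15)]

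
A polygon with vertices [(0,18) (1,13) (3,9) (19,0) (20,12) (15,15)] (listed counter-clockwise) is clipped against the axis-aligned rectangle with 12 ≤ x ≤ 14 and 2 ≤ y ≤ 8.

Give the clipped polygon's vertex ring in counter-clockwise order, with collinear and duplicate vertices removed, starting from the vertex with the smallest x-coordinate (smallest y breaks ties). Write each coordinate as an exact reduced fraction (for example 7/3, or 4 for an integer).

Clipped polygon: [(12,63/16) (14,45/16) (14,8) (12,8)]

1. After x ≥ 12: [(12,78/5) (12,63/16) (19,0) (20,12) (15,15)]
2. After x ≤ 14: [(14,76/5) (12,78/5) (12,63/16) (14,45/16)]
3. After y ≥ 2: [(14,76/5) (12,78/5) (12,63/16) (14,45/16)]
4. After y ≤ 8: [(14,8) (12,8) (12,63/16) (14,45/16)]
5. Canonical ring: [(12,63/16) (14,45/16) (14,8) (12,8)]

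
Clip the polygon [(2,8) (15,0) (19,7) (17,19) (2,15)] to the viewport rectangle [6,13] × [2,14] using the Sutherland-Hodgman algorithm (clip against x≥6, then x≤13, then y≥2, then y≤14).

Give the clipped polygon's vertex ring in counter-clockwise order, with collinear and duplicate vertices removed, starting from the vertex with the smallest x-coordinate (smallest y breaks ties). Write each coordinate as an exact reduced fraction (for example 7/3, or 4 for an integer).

Clipped polygon: [(6,72/13) (47/4,2) (13,2) (13,14) (6,14)]

1. After x ≥ 6: [(6,72/13) (15,0) (19,7) (17,19) (6,241/15)]
2. After x ≤ 13: [(6,72/13) (13,16/13) (13,269/15) (6,241/15)]
3. After y ≥ 2: [(6,72/13) (47/4,2) (13,2) (13,269/15) (6,241/15)]
4. After y ≤ 14: [(6,14) (6,72/13) (47/4,2) (13,2) (13,14)]
5. Canonical ring: [(6,72/13) (47/4,2) (13,2) (13,14) (6,14)]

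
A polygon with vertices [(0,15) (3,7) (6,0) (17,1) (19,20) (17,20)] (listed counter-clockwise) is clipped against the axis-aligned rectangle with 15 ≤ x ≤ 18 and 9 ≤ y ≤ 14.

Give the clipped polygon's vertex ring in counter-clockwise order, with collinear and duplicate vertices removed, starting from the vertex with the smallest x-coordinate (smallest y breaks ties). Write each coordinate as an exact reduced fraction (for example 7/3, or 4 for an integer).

1. After x ≥ 15: [(15,330/17) (15,9/11) (17,1) (19,20) (17,20)]
2. After x ≤ 18: [(15,330/17) (15,9/11) (17,1) (18,21/2) (18,20) (17,20)]
3. After y ≥ 9: [(15,330/17) (15,9) (339/19,9) (18,21/2) (18,20) (17,20)]
4. After y ≤ 14: [(15,14) (15,9) (339/19,9) (18,21/2) (18,14)]
5. Canonical ring: [(15,9) (339/19,9) (18,21/2) (18,14) (15,14)]

Clipped polygon: [(15,9) (339/19,9) (18,21/2) (18,14) (15,14)]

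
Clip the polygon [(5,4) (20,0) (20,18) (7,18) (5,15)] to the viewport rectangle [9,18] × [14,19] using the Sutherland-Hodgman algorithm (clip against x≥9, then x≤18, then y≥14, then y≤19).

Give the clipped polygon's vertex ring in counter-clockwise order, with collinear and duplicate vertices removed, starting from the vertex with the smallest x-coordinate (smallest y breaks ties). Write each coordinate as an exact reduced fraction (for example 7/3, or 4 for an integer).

1. After x ≥ 9: [(9,44/15) (20,0) (20,18) (9,18)]
2. After x ≤ 18: [(9,44/15) (18,8/15) (18,18) (9,18)]
3. After y ≥ 14: [(9,14) (18,14) (18,18) (9,18)]
4. After y ≤ 19: [(9,14) (18,14) (18,18) (9,18)]
5. Canonical ring: [(9,14) (18,14) (18,18) (9,18)]

Clipped polygon: [(9,14) (18,14) (18,18) (9,18)]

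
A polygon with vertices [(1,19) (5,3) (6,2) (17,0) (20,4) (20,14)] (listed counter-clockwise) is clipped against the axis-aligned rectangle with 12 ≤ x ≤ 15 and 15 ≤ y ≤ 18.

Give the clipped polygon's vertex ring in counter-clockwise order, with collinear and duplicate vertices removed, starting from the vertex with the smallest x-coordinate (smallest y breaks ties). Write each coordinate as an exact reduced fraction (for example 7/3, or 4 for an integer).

Clipped polygon: [(12,15) (15,15) (15,291/19) (12,306/19)]

1. After x ≥ 12: [(12,306/19) (12,10/11) (17,0) (20,4) (20,14)]
2. After x ≤ 15: [(15,291/19) (12,306/19) (12,10/11) (15,4/11)]
3. After y ≥ 15: [(15,15) (15,291/19) (12,306/19) (12,15)]
4. After y ≤ 18: [(15,15) (15,291/19) (12,306/19) (12,15)]
5. Canonical ring: [(12,15) (15,15) (15,291/19) (12,306/19)]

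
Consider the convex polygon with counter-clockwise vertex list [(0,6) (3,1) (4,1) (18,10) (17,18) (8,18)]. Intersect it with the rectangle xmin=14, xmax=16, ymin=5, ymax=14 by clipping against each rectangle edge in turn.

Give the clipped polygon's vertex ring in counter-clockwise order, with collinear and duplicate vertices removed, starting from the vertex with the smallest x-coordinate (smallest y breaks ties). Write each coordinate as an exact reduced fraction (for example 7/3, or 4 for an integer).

Clipped polygon: [(14,52/7) (16,61/7) (16,14) (14,14)]

1. After x ≥ 14: [(14,52/7) (18,10) (17,18) (14,18)]
2. After x ≤ 16: [(14,52/7) (16,61/7) (16,18) (14,18)]
3. After y ≥ 5: [(14,52/7) (16,61/7) (16,18) (14,18)]
4. After y ≤ 14: [(14,14) (14,52/7) (16,61/7) (16,14)]
5. Canonical ring: [(14,52/7) (16,61/7) (16,14) (14,14)]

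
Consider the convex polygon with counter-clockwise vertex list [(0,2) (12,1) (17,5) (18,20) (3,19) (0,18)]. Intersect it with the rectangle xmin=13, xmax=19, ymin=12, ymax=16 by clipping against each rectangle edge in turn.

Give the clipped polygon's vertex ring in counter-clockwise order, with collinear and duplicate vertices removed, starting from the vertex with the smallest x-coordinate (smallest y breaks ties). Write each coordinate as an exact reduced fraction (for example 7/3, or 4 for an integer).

1. After x ≥ 13: [(13,9/5) (17,5) (18,20) (13,59/3)]
2. After x ≤ 19: [(13,9/5) (17,5) (18,20) (13,59/3)]
3. After y ≥ 12: [(13,12) (262/15,12) (18,20) (13,59/3)]
4. After y ≤ 16: [(13,16) (13,12) (262/15,12) (266/15,16)]
5. Canonical ring: [(13,12) (262/15,12) (266/15,16) (13,16)]

Clipped polygon: [(13,12) (262/15,12) (266/15,16) (13,16)]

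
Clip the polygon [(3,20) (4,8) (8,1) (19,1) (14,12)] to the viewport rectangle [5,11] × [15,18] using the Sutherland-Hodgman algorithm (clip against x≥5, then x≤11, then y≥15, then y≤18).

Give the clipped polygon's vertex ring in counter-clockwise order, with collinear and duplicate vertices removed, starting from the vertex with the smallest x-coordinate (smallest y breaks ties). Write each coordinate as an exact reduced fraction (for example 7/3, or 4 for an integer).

Clipped polygon: [(5,15) (79/8,15) (23/4,18) (5,18)]

1. After x ≥ 5: [(5,204/11) (5,25/4) (8,1) (19,1) (14,12)]
2. After x ≤ 11: [(11,156/11) (5,204/11) (5,25/4) (8,1) (11,1)]
3. After y ≥ 15: [(79/8,15) (5,204/11) (5,15)]
4. After y ≤ 18: [(79/8,15) (23/4,18) (5,18) (5,15)]
5. Canonical ring: [(5,15) (79/8,15) (23/4,18) (5,18)]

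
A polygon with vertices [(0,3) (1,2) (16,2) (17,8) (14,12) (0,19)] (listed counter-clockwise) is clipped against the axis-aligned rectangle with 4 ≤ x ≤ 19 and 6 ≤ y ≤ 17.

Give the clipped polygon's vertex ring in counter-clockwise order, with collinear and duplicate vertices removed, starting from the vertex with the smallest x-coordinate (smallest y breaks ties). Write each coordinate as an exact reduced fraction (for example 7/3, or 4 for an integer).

Clipped polygon: [(4,6) (50/3,6) (17,8) (14,12) (4,17)]

1. After x ≥ 4: [(4,2) (16,2) (17,8) (14,12) (4,17)]
2. After x ≤ 19: [(4,2) (16,2) (17,8) (14,12) (4,17)]
3. After y ≥ 6: [(4,6) (50/3,6) (17,8) (14,12) (4,17)]
4. After y ≤ 17: [(4,6) (50/3,6) (17,8) (14,12) (4,17)]
5. Canonical ring: [(4,6) (50/3,6) (17,8) (14,12) (4,17)]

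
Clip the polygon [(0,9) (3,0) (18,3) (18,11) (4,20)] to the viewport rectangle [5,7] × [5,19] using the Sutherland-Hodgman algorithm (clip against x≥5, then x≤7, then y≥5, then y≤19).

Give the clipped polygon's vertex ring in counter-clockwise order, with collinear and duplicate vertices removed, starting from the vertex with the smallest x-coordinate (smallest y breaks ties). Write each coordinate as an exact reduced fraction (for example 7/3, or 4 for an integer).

Clipped polygon: [(5,5) (7,5) (7,253/14) (50/9,19) (5,19)]

1. After x ≥ 5: [(5,2/5) (18,3) (18,11) (5,271/14)]
2. After x ≤ 7: [(5,2/5) (7,4/5) (7,253/14) (5,271/14)]
3. After y ≥ 5: [(5,5) (7,5) (7,253/14) (5,271/14)]
4. After y ≤ 19: [(5,19) (5,5) (7,5) (7,253/14) (50/9,19)]
5. Canonical ring: [(5,5) (7,5) (7,253/14) (50/9,19) (5,19)]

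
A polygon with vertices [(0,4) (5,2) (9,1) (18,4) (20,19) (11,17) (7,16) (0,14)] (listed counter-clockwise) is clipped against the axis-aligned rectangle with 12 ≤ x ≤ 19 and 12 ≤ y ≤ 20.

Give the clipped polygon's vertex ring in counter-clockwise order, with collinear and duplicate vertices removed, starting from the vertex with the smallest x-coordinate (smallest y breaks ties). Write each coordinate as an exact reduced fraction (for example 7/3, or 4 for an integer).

1. After x ≥ 12: [(12,2) (18,4) (20,19) (12,155/9)]
2. After x ≤ 19: [(12,2) (18,4) (19,23/2) (19,169/9) (12,155/9)]
3. After y ≥ 12: [(12,12) (19,12) (19,169/9) (12,155/9)]
4. After y ≤ 20: [(12,12) (19,12) (19,169/9) (12,155/9)]
5. Canonical ring: [(12,12) (19,12) (19,169/9) (12,155/9)]

Clipped polygon: [(12,12) (19,12) (19,169/9) (12,155/9)]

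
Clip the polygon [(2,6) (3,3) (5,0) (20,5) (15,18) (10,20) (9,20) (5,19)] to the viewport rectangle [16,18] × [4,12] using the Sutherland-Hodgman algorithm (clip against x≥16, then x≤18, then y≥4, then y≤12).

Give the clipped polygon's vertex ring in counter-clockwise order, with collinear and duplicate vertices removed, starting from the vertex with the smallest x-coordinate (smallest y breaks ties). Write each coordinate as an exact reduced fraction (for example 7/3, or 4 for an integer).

1. After x ≥ 16: [(16,11/3) (20,5) (16,77/5)]
2. After x ≤ 18: [(16,11/3) (18,13/3) (18,51/5) (16,77/5)]
3. After y ≥ 4: [(16,4) (17,4) (18,13/3) (18,51/5) (16,77/5)]
4. After y ≤ 12: [(16,12) (16,4) (17,4) (18,13/3) (18,51/5) (225/13,12)]
5. Canonical ring: [(16,4) (17,4) (18,13/3) (18,51/5) (225/13,12) (16,12)]

Clipped polygon: [(16,4) (17,4) (18,13/3) (18,51/5) (225/13,12) (16,12)]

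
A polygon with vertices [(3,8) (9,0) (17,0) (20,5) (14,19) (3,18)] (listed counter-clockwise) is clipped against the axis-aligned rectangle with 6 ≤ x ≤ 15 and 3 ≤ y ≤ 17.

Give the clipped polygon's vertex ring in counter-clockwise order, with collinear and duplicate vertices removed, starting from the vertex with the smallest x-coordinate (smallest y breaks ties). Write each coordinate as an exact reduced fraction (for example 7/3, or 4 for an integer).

Clipped polygon: [(6,4) (27/4,3) (15,3) (15,50/3) (104/7,17) (6,17)]

1. After x ≥ 6: [(6,4) (9,0) (17,0) (20,5) (14,19) (6,201/11)]
2. After x ≤ 15: [(6,4) (9,0) (15,0) (15,50/3) (14,19) (6,201/11)]
3. After y ≥ 3: [(6,4) (27/4,3) (15,3) (15,50/3) (14,19) (6,201/11)]
4. After y ≤ 17: [(6,17) (6,4) (27/4,3) (15,3) (15,50/3) (104/7,17)]
5. Canonical ring: [(6,4) (27/4,3) (15,3) (15,50/3) (104/7,17) (6,17)]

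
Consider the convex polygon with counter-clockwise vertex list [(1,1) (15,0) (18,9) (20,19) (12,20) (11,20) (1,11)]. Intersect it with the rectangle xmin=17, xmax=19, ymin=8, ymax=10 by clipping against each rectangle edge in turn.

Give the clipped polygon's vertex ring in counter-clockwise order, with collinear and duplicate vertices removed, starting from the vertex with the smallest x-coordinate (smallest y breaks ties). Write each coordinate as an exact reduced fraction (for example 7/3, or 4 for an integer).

Clipped polygon: [(17,8) (53/3,8) (18,9) (91/5,10) (17,10)]

1. After x ≥ 17: [(17,6) (18,9) (20,19) (17,155/8)]
2. After x ≤ 19: [(17,6) (18,9) (19,14) (19,153/8) (17,155/8)]
3. After y ≥ 8: [(17,8) (53/3,8) (18,9) (19,14) (19,153/8) (17,155/8)]
4. After y ≤ 10: [(17,10) (17,8) (53/3,8) (18,9) (91/5,10)]
5. Canonical ring: [(17,8) (53/3,8) (18,9) (91/5,10) (17,10)]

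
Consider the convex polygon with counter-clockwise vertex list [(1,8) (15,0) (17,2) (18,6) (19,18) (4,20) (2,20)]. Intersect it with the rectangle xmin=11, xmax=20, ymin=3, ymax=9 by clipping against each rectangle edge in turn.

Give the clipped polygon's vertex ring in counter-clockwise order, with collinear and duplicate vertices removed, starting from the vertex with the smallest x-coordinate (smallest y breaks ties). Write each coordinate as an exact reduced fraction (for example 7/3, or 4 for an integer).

1. After x ≥ 11: [(11,16/7) (15,0) (17,2) (18,6) (19,18) (11,286/15)]
2. After x ≤ 20: [(11,16/7) (15,0) (17,2) (18,6) (19,18) (11,286/15)]
3. After y ≥ 3: [(11,3) (69/4,3) (18,6) (19,18) (11,286/15)]
4. After y ≤ 9: [(11,9) (11,3) (69/4,3) (18,6) (73/4,9)]
5. Canonical ring: [(11,3) (69/4,3) (18,6) (73/4,9) (11,9)]

Clipped polygon: [(11,3) (69/4,3) (18,6) (73/4,9) (11,9)]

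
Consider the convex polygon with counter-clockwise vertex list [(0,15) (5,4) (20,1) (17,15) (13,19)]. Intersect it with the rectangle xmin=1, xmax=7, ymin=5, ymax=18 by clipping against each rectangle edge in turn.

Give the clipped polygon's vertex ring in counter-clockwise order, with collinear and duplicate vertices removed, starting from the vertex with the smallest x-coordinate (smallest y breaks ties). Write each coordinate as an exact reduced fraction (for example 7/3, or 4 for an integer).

1. After x ≥ 1: [(1,199/13) (1,64/5) (5,4) (20,1) (17,15) (13,19)]
2. After x ≤ 7: [(7,223/13) (1,199/13) (1,64/5) (5,4) (7,18/5)]
3. After y ≥ 5: [(7,5) (7,223/13) (1,199/13) (1,64/5) (50/11,5)]
4. After y ≤ 18: [(7,5) (7,223/13) (1,199/13) (1,64/5) (50/11,5)]
5. Canonical ring: [(1,64/5) (50/11,5) (7,5) (7,223/13) (1,199/13)]

Clipped polygon: [(1,64/5) (50/11,5) (7,5) (7,223/13) (1,199/13)]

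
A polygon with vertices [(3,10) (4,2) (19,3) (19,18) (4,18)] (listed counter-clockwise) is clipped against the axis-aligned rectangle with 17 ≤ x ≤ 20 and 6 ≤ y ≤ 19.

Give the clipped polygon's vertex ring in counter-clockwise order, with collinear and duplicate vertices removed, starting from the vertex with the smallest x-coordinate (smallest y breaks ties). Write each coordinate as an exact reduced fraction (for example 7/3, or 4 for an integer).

Clipped polygon: [(17,6) (19,6) (19,18) (17,18)]

1. After x ≥ 17: [(17,43/15) (19,3) (19,18) (17,18)]
2. After x ≤ 20: [(17,43/15) (19,3) (19,18) (17,18)]
3. After y ≥ 6: [(17,6) (19,6) (19,18) (17,18)]
4. After y ≤ 19: [(17,6) (19,6) (19,18) (17,18)]
5. Canonical ring: [(17,6) (19,6) (19,18) (17,18)]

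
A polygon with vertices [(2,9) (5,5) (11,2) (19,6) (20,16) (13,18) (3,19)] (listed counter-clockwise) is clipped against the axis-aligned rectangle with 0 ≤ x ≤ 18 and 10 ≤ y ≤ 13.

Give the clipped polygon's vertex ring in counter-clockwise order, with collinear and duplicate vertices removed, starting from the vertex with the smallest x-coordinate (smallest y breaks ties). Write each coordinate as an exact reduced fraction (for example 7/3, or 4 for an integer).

1. After x ≥ 0: [(2,9) (5,5) (11,2) (19,6) (20,16) (13,18) (3,19)]
2. After x ≤ 18: [(2,9) (5,5) (11,2) (18,11/2) (18,116/7) (13,18) (3,19)]
3. After y ≥ 10: [(21/10,10) (18,10) (18,116/7) (13,18) (3,19)]
4. After y ≤ 13: [(12/5,13) (21/10,10) (18,10) (18,13)]
5. Canonical ring: [(21/10,10) (18,10) (18,13) (12/5,13)]

Clipped polygon: [(21/10,10) (18,10) (18,13) (12/5,13)]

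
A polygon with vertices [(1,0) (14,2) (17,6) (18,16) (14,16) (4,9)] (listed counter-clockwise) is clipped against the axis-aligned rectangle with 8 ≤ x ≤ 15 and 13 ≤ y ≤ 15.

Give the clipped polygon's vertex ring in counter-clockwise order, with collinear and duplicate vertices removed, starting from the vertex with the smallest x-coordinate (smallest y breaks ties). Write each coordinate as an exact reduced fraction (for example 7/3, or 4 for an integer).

1. After x ≥ 8: [(8,14/13) (14,2) (17,6) (18,16) (14,16) (8,59/5)]
2. After x ≤ 15: [(8,14/13) (14,2) (15,10/3) (15,16) (14,16) (8,59/5)]
3. After y ≥ 13: [(15,13) (15,16) (14,16) (68/7,13)]
4. After y ≤ 15: [(15,13) (15,15) (88/7,15) (68/7,13)]
5. Canonical ring: [(68/7,13) (15,13) (15,15) (88/7,15)]

Clipped polygon: [(68/7,13) (15,13) (15,15) (88/7,15)]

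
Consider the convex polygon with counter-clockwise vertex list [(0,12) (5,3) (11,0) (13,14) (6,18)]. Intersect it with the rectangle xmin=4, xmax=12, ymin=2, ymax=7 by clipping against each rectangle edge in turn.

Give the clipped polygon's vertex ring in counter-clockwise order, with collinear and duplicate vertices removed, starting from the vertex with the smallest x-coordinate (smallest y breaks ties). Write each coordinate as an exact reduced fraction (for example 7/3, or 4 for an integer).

1. After x ≥ 4: [(4,16) (4,24/5) (5,3) (11,0) (13,14) (6,18)]
2. After x ≤ 12: [(4,16) (4,24/5) (5,3) (11,0) (12,7) (12,102/7) (6,18)]
3. After y ≥ 2: [(4,16) (4,24/5) (5,3) (7,2) (79/7,2) (12,7) (12,102/7) (6,18)]
4. After y ≤ 7: [(4,7) (4,24/5) (5,3) (7,2) (79/7,2) (12,7) (12,7)]
5. Canonical ring: [(4,24/5) (5,3) (7,2) (79/7,2) (12,7) (4,7)]

Clipped polygon: [(4,24/5) (5,3) (7,2) (79/7,2) (12,7) (4,7)]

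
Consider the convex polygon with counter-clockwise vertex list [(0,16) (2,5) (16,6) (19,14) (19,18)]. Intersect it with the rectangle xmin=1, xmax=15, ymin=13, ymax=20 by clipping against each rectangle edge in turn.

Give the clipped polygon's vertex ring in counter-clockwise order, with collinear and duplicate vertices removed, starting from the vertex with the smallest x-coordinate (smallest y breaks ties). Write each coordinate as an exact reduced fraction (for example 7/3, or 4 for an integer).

1. After x ≥ 1: [(1,306/19) (1,21/2) (2,5) (16,6) (19,14) (19,18)]
2. After x ≤ 15: [(15,334/19) (1,306/19) (1,21/2) (2,5) (15,83/14)]
3. After y ≥ 13: [(15,13) (15,334/19) (1,306/19) (1,13)]
4. After y ≤ 20: [(15,13) (15,334/19) (1,306/19) (1,13)]
5. Canonical ring: [(1,13) (15,13) (15,334/19) (1,306/19)]

Clipped polygon: [(1,13) (15,13) (15,334/19) (1,306/19)]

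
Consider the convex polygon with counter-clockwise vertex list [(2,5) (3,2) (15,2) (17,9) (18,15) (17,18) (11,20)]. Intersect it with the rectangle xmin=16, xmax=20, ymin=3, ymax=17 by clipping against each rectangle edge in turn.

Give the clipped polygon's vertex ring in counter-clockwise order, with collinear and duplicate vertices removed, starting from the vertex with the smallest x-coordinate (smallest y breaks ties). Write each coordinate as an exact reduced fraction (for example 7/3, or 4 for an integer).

1. After x ≥ 16: [(16,11/2) (17,9) (18,15) (17,18) (16,55/3)]
2. After x ≤ 20: [(16,11/2) (17,9) (18,15) (17,18) (16,55/3)]
3. After y ≥ 3: [(16,11/2) (17,9) (18,15) (17,18) (16,55/3)]
4. After y ≤ 17: [(16,17) (16,11/2) (17,9) (18,15) (52/3,17)]
5. Canonical ring: [(16,11/2) (17,9) (18,15) (52/3,17) (16,17)]

Clipped polygon: [(16,11/2) (17,9) (18,15) (52/3,17) (16,17)]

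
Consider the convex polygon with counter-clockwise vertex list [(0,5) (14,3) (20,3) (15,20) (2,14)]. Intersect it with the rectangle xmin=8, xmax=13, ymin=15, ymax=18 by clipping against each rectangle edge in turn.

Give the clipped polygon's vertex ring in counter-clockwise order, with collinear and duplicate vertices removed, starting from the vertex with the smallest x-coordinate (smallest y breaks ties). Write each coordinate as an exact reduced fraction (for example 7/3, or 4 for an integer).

Clipped polygon: [(8,15) (13,15) (13,18) (32/3,18) (8,218/13)]

1. After x ≥ 8: [(8,27/7) (14,3) (20,3) (15,20) (8,218/13)]
2. After x ≤ 13: [(8,27/7) (13,22/7) (13,248/13) (8,218/13)]
3. After y ≥ 15: [(8,15) (13,15) (13,248/13) (8,218/13)]
4. After y ≤ 18: [(8,15) (13,15) (13,18) (32/3,18) (8,218/13)]
5. Canonical ring: [(8,15) (13,15) (13,18) (32/3,18) (8,218/13)]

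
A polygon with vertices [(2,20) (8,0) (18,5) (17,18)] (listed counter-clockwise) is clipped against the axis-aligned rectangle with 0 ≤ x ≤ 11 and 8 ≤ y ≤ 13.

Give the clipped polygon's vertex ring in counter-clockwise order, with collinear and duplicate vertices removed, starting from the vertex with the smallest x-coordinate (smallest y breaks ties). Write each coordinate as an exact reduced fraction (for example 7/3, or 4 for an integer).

Clipped polygon: [(41/10,13) (28/5,8) (11,8) (11,13)]

1. After x ≥ 0: [(2,20) (8,0) (18,5) (17,18)]
2. After x ≤ 11: [(11,94/5) (2,20) (8,0) (11,3/2)]
3. After y ≥ 8: [(11,8) (11,94/5) (2,20) (28/5,8)]
4. After y ≤ 13: [(11,8) (11,13) (41/10,13) (28/5,8)]
5. Canonical ring: [(41/10,13) (28/5,8) (11,8) (11,13)]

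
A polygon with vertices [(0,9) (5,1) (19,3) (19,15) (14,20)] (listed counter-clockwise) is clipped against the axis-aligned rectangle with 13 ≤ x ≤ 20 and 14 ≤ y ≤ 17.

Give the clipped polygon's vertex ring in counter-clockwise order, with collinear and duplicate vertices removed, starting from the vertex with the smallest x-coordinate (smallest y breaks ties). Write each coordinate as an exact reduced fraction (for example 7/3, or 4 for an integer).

Clipped polygon: [(13,14) (19,14) (19,15) (17,17) (13,17)]

1. After x ≥ 13: [(13,269/14) (13,15/7) (19,3) (19,15) (14,20)]
2. After x ≤ 20: [(13,269/14) (13,15/7) (19,3) (19,15) (14,20)]
3. After y ≥ 14: [(13,269/14) (13,14) (19,14) (19,15) (14,20)]
4. After y ≤ 17: [(13,17) (13,14) (19,14) (19,15) (17,17)]
5. Canonical ring: [(13,14) (19,14) (19,15) (17,17) (13,17)]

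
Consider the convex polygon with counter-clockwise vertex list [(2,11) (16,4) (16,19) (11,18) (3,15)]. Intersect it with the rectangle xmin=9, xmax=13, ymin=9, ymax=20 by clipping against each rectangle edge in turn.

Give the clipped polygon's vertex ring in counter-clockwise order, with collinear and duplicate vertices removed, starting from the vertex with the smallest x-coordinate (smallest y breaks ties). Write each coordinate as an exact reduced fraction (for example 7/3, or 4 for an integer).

1. After x ≥ 9: [(9,15/2) (16,4) (16,19) (11,18) (9,69/4)]
2. After x ≤ 13: [(9,15/2) (13,11/2) (13,92/5) (11,18) (9,69/4)]
3. After y ≥ 9: [(9,9) (13,9) (13,92/5) (11,18) (9,69/4)]
4. After y ≤ 20: [(9,9) (13,9) (13,92/5) (11,18) (9,69/4)]
5. Canonical ring: [(9,9) (13,9) (13,92/5) (11,18) (9,69/4)]

Clipped polygon: [(9,9) (13,9) (13,92/5) (11,18) (9,69/4)]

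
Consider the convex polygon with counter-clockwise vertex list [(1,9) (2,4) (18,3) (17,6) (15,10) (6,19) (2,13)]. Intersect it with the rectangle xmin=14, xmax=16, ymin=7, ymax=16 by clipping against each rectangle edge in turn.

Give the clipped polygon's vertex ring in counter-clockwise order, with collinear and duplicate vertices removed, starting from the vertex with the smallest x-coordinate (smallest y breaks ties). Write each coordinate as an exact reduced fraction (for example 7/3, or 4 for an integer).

1. After x ≥ 14: [(14,13/4) (18,3) (17,6) (15,10) (14,11)]
2. After x ≤ 16: [(14,13/4) (16,25/8) (16,8) (15,10) (14,11)]
3. After y ≥ 7: [(14,7) (16,7) (16,8) (15,10) (14,11)]
4. After y ≤ 16: [(14,7) (16,7) (16,8) (15,10) (14,11)]
5. Canonical ring: [(14,7) (16,7) (16,8) (15,10) (14,11)]

Clipped polygon: [(14,7) (16,7) (16,8) (15,10) (14,11)]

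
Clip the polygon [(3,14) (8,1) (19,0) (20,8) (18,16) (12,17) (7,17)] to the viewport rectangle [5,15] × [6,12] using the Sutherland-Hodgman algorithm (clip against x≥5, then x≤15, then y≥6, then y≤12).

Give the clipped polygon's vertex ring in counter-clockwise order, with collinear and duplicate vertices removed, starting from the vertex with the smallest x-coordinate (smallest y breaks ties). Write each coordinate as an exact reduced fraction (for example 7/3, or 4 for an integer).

1. After x ≥ 5: [(5,31/2) (5,44/5) (8,1) (19,0) (20,8) (18,16) (12,17) (7,17)]
2. After x ≤ 15: [(5,31/2) (5,44/5) (8,1) (15,4/11) (15,33/2) (12,17) (7,17)]
3. After y ≥ 6: [(5,31/2) (5,44/5) (79/13,6) (15,6) (15,33/2) (12,17) (7,17)]
4. After y ≤ 12: [(5,12) (5,44/5) (79/13,6) (15,6) (15,12)]
5. Canonical ring: [(5,44/5) (79/13,6) (15,6) (15,12) (5,12)]

Clipped polygon: [(5,44/5) (79/13,6) (15,6) (15,12) (5,12)]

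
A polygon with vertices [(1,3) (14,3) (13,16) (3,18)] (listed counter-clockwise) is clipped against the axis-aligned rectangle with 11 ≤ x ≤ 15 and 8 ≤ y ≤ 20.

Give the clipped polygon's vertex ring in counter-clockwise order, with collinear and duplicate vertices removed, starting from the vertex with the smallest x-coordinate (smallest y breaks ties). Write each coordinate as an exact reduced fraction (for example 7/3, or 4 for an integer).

Clipped polygon: [(11,8) (177/13,8) (13,16) (11,82/5)]

1. After x ≥ 11: [(11,3) (14,3) (13,16) (11,82/5)]
2. After x ≤ 15: [(11,3) (14,3) (13,16) (11,82/5)]
3. After y ≥ 8: [(11,8) (177/13,8) (13,16) (11,82/5)]
4. After y ≤ 20: [(11,8) (177/13,8) (13,16) (11,82/5)]
5. Canonical ring: [(11,8) (177/13,8) (13,16) (11,82/5)]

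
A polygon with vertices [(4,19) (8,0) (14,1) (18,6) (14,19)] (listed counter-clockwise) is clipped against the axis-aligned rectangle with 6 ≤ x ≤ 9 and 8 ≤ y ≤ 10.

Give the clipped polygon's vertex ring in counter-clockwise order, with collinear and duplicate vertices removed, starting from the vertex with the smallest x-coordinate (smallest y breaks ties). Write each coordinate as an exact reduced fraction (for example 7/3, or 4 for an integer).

Clipped polygon: [(6,19/2) (120/19,8) (9,8) (9,10) (6,10)]

1. After x ≥ 6: [(6,19) (6,19/2) (8,0) (14,1) (18,6) (14,19)]
2. After x ≤ 9: [(9,19) (6,19) (6,19/2) (8,0) (9,1/6)]
3. After y ≥ 8: [(9,8) (9,19) (6,19) (6,19/2) (120/19,8)]
4. After y ≤ 10: [(9,8) (9,10) (6,10) (6,19/2) (120/19,8)]
5. Canonical ring: [(6,19/2) (120/19,8) (9,8) (9,10) (6,10)]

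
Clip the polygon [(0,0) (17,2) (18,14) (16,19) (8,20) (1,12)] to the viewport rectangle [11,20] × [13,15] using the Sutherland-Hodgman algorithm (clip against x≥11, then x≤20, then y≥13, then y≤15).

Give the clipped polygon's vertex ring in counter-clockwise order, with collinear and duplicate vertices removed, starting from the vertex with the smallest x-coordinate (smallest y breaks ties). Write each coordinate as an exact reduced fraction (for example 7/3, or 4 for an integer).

Clipped polygon: [(11,13) (215/12,13) (18,14) (88/5,15) (11,15)]

1. After x ≥ 11: [(11,22/17) (17,2) (18,14) (16,19) (11,157/8)]
2. After x ≤ 20: [(11,22/17) (17,2) (18,14) (16,19) (11,157/8)]
3. After y ≥ 13: [(11,13) (215/12,13) (18,14) (16,19) (11,157/8)]
4. After y ≤ 15: [(11,15) (11,13) (215/12,13) (18,14) (88/5,15)]
5. Canonical ring: [(11,13) (215/12,13) (18,14) (88/5,15) (11,15)]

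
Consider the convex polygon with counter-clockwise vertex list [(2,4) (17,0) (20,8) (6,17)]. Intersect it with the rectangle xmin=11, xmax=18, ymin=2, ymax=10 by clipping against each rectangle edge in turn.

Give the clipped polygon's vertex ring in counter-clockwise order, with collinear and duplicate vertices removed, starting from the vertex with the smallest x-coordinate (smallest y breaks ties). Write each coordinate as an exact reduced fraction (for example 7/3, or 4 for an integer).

Clipped polygon: [(11,2) (71/4,2) (18,8/3) (18,65/7) (152/9,10) (11,10)]

1. After x ≥ 11: [(11,8/5) (17,0) (20,8) (11,193/14)]
2. After x ≤ 18: [(11,8/5) (17,0) (18,8/3) (18,65/7) (11,193/14)]
3. After y ≥ 2: [(11,2) (71/4,2) (18,8/3) (18,65/7) (11,193/14)]
4. After y ≤ 10: [(11,10) (11,2) (71/4,2) (18,8/3) (18,65/7) (152/9,10)]
5. Canonical ring: [(11,2) (71/4,2) (18,8/3) (18,65/7) (152/9,10) (11,10)]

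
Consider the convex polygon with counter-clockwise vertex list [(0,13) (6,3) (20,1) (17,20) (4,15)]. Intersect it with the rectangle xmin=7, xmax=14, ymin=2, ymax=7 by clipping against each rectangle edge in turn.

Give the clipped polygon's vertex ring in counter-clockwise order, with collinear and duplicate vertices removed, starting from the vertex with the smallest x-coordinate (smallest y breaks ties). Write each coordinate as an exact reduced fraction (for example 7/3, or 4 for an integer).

Clipped polygon: [(7,20/7) (13,2) (14,2) (14,7) (7,7)]

1. After x ≥ 7: [(7,20/7) (20,1) (17,20) (7,210/13)]
2. After x ≤ 14: [(7,20/7) (14,13/7) (14,245/13) (7,210/13)]
3. After y ≥ 2: [(7,20/7) (13,2) (14,2) (14,245/13) (7,210/13)]
4. After y ≤ 7: [(7,7) (7,20/7) (13,2) (14,2) (14,7)]
5. Canonical ring: [(7,20/7) (13,2) (14,2) (14,7) (7,7)]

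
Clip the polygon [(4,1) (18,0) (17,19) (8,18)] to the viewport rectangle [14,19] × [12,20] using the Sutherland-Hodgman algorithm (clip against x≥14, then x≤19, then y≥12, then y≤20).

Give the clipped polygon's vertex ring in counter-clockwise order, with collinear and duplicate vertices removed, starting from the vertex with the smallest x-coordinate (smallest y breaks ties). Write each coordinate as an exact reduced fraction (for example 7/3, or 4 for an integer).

1. After x ≥ 14: [(14,2/7) (18,0) (17,19) (14,56/3)]
2. After x ≤ 19: [(14,2/7) (18,0) (17,19) (14,56/3)]
3. After y ≥ 12: [(14,12) (330/19,12) (17,19) (14,56/3)]
4. After y ≤ 20: [(14,12) (330/19,12) (17,19) (14,56/3)]
5. Canonical ring: [(14,12) (330/19,12) (17,19) (14,56/3)]

Clipped polygon: [(14,12) (330/19,12) (17,19) (14,56/3)]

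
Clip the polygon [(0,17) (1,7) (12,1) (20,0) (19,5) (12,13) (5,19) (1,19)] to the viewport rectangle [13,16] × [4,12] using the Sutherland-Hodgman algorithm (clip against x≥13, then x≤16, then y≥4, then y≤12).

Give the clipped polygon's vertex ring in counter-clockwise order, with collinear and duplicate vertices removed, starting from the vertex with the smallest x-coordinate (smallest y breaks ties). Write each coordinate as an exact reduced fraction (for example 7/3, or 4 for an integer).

Clipped polygon: [(13,4) (16,4) (16,59/7) (13,83/7)]

1. After x ≥ 13: [(13,7/8) (20,0) (19,5) (13,83/7)]
2. After x ≤ 16: [(13,7/8) (16,1/2) (16,59/7) (13,83/7)]
3. After y ≥ 4: [(13,4) (16,4) (16,59/7) (13,83/7)]
4. After y ≤ 12: [(13,4) (16,4) (16,59/7) (13,83/7)]
5. Canonical ring: [(13,4) (16,4) (16,59/7) (13,83/7)]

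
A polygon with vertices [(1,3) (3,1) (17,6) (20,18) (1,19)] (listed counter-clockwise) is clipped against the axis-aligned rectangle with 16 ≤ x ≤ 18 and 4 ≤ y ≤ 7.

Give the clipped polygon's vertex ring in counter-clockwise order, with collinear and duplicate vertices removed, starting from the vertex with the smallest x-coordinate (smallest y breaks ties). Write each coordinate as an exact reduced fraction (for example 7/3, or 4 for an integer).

Clipped polygon: [(16,79/14) (17,6) (69/4,7) (16,7)]

1. After x ≥ 16: [(16,79/14) (17,6) (20,18) (16,346/19)]
2. After x ≤ 18: [(16,79/14) (17,6) (18,10) (18,344/19) (16,346/19)]
3. After y ≥ 4: [(16,79/14) (17,6) (18,10) (18,344/19) (16,346/19)]
4. After y ≤ 7: [(16,7) (16,79/14) (17,6) (69/4,7)]
5. Canonical ring: [(16,79/14) (17,6) (69/4,7) (16,7)]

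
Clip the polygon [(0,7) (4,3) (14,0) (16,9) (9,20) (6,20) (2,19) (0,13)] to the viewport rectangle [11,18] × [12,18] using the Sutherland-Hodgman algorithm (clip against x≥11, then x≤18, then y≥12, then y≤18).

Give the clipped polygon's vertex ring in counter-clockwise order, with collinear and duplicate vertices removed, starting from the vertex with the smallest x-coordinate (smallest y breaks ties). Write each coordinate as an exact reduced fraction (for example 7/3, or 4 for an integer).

Clipped polygon: [(11,12) (155/11,12) (11,118/7)]

1. After x ≥ 11: [(11,9/10) (14,0) (16,9) (11,118/7)]
2. After x ≤ 18: [(11,9/10) (14,0) (16,9) (11,118/7)]
3. After y ≥ 12: [(11,12) (155/11,12) (11,118/7)]
4. After y ≤ 18: [(11,12) (155/11,12) (11,118/7)]
5. Canonical ring: [(11,12) (155/11,12) (11,118/7)]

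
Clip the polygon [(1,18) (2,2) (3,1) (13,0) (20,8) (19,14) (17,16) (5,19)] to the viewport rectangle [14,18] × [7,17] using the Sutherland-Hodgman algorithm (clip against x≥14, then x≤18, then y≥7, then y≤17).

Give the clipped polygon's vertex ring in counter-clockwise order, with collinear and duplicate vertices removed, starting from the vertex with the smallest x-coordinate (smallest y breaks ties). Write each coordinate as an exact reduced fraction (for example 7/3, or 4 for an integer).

Clipped polygon: [(14,7) (18,7) (18,15) (17,16) (14,67/4)]

1. After x ≥ 14: [(14,8/7) (20,8) (19,14) (17,16) (14,67/4)]
2. After x ≤ 18: [(14,8/7) (18,40/7) (18,15) (17,16) (14,67/4)]
3. After y ≥ 7: [(14,7) (18,7) (18,15) (17,16) (14,67/4)]
4. After y ≤ 17: [(14,7) (18,7) (18,15) (17,16) (14,67/4)]
5. Canonical ring: [(14,7) (18,7) (18,15) (17,16) (14,67/4)]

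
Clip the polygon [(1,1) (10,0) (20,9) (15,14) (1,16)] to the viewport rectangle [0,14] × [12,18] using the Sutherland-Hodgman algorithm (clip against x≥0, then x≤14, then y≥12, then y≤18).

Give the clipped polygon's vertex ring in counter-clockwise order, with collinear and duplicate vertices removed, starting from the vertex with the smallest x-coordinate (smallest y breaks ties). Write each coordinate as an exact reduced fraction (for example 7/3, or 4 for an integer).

1. After x ≥ 0: [(1,1) (10,0) (20,9) (15,14) (1,16)]
2. After x ≤ 14: [(1,1) (10,0) (14,18/5) (14,99/7) (1,16)]
3. After y ≥ 12: [(1,12) (14,12) (14,99/7) (1,16)]
4. After y ≤ 18: [(1,12) (14,12) (14,99/7) (1,16)]
5. Canonical ring: [(1,12) (14,12) (14,99/7) (1,16)]

Clipped polygon: [(1,12) (14,12) (14,99/7) (1,16)]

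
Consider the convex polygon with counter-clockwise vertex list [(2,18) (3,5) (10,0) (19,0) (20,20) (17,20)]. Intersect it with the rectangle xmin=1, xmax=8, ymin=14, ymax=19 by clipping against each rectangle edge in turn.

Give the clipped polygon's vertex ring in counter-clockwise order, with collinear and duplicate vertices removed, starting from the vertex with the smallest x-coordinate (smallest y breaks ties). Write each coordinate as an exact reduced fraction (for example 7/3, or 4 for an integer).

1. After x ≥ 1: [(2,18) (3,5) (10,0) (19,0) (20,20) (17,20)]
2. After x ≤ 8: [(8,94/5) (2,18) (3,5) (8,10/7)]
3. After y ≥ 14: [(8,14) (8,94/5) (2,18) (30/13,14)]
4. After y ≤ 19: [(8,14) (8,94/5) (2,18) (30/13,14)]
5. Canonical ring: [(2,18) (30/13,14) (8,14) (8,94/5)]

Clipped polygon: [(2,18) (30/13,14) (8,14) (8,94/5)]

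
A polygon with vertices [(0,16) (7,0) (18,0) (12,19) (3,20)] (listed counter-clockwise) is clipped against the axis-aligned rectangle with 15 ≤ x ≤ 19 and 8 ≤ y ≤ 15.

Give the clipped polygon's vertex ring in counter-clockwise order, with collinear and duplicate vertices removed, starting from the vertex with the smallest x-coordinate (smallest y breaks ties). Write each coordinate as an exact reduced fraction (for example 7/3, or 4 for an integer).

1. After x ≥ 15: [(15,0) (18,0) (15,19/2)]
2. After x ≤ 19: [(15,0) (18,0) (15,19/2)]
3. After y ≥ 8: [(15,8) (294/19,8) (15,19/2)]
4. After y ≤ 15: [(15,8) (294/19,8) (15,19/2)]
5. Canonical ring: [(15,8) (294/19,8) (15,19/2)]

Clipped polygon: [(15,8) (294/19,8) (15,19/2)]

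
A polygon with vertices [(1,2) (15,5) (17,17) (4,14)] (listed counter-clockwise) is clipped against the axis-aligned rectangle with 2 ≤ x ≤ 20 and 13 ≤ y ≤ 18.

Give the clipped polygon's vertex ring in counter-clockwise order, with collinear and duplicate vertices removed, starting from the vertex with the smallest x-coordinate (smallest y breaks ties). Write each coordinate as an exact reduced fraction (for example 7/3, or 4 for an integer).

1. After x ≥ 2: [(2,6) (2,31/14) (15,5) (17,17) (4,14)]
2. After x ≤ 20: [(2,6) (2,31/14) (15,5) (17,17) (4,14)]
3. After y ≥ 13: [(15/4,13) (49/3,13) (17,17) (4,14)]
4. After y ≤ 18: [(15/4,13) (49/3,13) (17,17) (4,14)]
5. Canonical ring: [(15/4,13) (49/3,13) (17,17) (4,14)]

Clipped polygon: [(15/4,13) (49/3,13) (17,17) (4,14)]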